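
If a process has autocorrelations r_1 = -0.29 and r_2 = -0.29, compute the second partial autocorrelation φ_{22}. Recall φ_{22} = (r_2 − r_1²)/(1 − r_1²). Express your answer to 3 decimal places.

-0.408

φ_{22} = (r_2 − r_1²) / (1 − r_1²)
r_1² = (-0.29)² = 0.0841
Numerator = -0.29 − 0.0841 = -0.3741; denominator = 1 − 0.0841 = 0.9159
φ_{22} = -0.3741 / 0.9159 = -0.408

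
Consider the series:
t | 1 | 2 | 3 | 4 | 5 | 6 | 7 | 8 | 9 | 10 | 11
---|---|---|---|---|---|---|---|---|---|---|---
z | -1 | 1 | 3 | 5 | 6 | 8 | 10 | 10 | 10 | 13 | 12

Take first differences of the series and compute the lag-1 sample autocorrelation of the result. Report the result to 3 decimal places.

-0.304

First differences Δz: 2, 2, 2, 1, 2, 2, 0, 0, 3, -1
Mean of differences = 1.3000
Numerator Σ(Δz_t−Δz̄)(Δz_{t+1}−Δz̄) = -4.2900
Denominator Σ(Δz_t−Δz̄)² = 14.1000
r_1(Δz) = -4.2900 / 14.1000 = -0.304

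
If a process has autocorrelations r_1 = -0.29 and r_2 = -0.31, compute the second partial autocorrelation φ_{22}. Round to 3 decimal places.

φ_{22} = (r_2 − r_1²) / (1 − r_1²)
r_1² = (-0.29)² = 0.0841
Numerator = -0.31 − 0.0841 = -0.3941; denominator = 1 − 0.0841 = 0.9159
φ_{22} = -0.3941 / 0.9159 = -0.430

-0.430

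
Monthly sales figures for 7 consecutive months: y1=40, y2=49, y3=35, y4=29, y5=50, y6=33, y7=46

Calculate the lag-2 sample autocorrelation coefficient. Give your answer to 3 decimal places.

-0.025

Mean ȳ = (40 + 49 + 35 + 29 + 50 + 33 + 46)/7 = 40.2857
Deviations from mean: -0.2857, 8.7143, -5.2857, -11.2857, 9.7143, -7.2857, 5.7143
Numerator Σ_{t=1}^{5}(y_t−ȳ)(y_{t+2}−ȳ) = -10.4490
Denominator Σ(y_t−ȳ)² = 411.4286
r_2 = -10.4490 / 411.4286 = -0.025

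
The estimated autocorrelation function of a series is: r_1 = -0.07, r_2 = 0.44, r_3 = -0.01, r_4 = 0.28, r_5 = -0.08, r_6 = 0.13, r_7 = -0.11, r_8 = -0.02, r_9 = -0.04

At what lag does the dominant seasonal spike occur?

2

The largest autocorrelation is r_2 = 0.44, with a weaker echo at lag 4 (0.28); the remaining lags stay at or below 0.13.
The dominant spike at lag 2 indicates a seasonal period of 2.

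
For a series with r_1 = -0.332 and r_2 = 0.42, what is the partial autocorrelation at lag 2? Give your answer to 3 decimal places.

φ_{22} = (r_2 − r_1²) / (1 − r_1²)
r_1² = (-0.332)² = 0.110224
Numerator = 0.42 − 0.1102 = 0.3098; denominator = 1 − 0.1102 = 0.8898
φ_{22} = 0.3098 / 0.8898 = 0.348

0.348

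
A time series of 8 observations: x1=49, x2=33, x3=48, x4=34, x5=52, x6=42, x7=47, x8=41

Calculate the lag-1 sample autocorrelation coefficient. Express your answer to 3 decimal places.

-0.747

Mean x̄ = (49 + 33 + 48 + 34 + 52 + 42 + 47 + 41)/8 = 43.2500
Deviations from mean: 5.7500, -10.2500, 4.7500, -9.2500, 8.7500, -1.2500, 3.7500, -2.2500
Σ(x_t−x̄)(x_{t+1}−x̄) = (-58.9375) + (-48.6875) + (-43.9375) + (-80.9375) + (-10.9375) + (-4.6875) + (-8.4375) = -256.5625
Denominator Σ(x_t−x̄)² = 343.5000
r_1 = -256.5625 / 343.5000 = -0.747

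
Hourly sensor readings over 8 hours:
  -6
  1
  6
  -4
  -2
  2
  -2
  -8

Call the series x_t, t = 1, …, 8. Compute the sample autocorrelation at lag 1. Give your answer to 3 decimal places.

-0.063

Mean x̄ = (-6 + 1 + 6 − 4 − 2 + 2 − 2 − 8)/8 = -1.6250
Numerator Σ_{t=1}^{7}(x_t−x̄)(x_{t+1}−x̄) = -9.0156
Denominator Σ(x_t−x̄)² = 143.8750
r_1 = -9.0156 / 143.8750 = -0.063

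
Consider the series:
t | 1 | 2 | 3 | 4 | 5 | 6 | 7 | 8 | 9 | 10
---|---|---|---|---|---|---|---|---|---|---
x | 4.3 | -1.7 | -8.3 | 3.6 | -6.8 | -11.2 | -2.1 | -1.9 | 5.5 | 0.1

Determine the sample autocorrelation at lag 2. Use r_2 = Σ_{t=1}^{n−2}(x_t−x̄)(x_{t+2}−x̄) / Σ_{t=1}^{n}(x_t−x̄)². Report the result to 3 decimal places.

-0.208

Mean x̄ = (4.3 − 1.7 − 8.3 + 3.6 − 6.8 − 11.2 − 2.1 − 1.9 + 5.5 + 0.1)/10 = -1.8500
Numerator Σ_{t=1}^{8}(x_t−x̄)(x_{t+2}−x̄) = -58.1100
Denominator Σ(x_t−x̄)² = 278.9650
r_2 = -58.1100 / 278.9650 = -0.208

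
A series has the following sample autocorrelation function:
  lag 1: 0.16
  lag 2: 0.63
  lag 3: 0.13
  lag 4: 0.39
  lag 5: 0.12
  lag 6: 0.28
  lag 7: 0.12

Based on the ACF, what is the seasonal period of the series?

The largest autocorrelation is r_2 = 0.63, with weaker echoes at lags 4 (0.39) and 6 (0.28); the remaining lags stay at or below 0.16.
The dominant spike at lag 2 indicates a seasonal period of 2.

2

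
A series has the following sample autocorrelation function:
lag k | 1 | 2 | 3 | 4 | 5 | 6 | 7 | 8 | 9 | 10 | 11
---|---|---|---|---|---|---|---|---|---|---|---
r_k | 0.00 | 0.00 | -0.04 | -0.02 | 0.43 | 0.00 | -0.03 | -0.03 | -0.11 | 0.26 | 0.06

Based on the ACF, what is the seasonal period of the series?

The largest autocorrelation is r_5 = 0.43, with a weaker echo at lag 10 (0.26); the remaining lags stay at or below 0.06.
The dominant spike at lag 5 indicates a seasonal period of 5.

5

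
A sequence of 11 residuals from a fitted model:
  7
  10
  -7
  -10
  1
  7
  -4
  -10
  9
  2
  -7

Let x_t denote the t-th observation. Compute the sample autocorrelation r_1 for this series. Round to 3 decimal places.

Mean x̄ = (7 + 10 − 7 − 10 + 1 + 7 − 4 − 10 + 9 + 2 − 7)/11 = -0.1818
Numerator Σ_{t=1}^{10}(x_t−x̄)(x_{t+1}−x̄) = -7.3967
Denominator Σ(x_t−x̄)² = 597.6364
r_1 = -7.3967 / 597.6364 = -0.012

-0.012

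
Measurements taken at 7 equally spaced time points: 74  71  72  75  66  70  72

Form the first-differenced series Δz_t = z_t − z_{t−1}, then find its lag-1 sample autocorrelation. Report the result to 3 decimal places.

First differences Δz: -3, 1, 3, -9, 4, 2
Mean of differences = -0.3333
Numerator Σ(Δz_t−Δz̄)(Δz_{t+1}−Δz̄) = -55.4444
Denominator Σ(Δz_t−Δz̄)² = 119.3333
r_1(Δz) = -55.4444 / 119.3333 = -0.465

-0.465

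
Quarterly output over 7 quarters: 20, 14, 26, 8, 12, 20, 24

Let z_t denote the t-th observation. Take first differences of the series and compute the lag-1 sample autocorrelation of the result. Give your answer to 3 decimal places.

First differences Δz: -6, 12, -18, 4, 8, 4
Mean of differences = 0.6667
Numerator Σ(Δz_t−Δz̄)(Δz_{t+1}−Δz̄) = -300.4444
Denominator Σ(Δz_t−Δz̄)² = 597.3333
r_1(Δz) = -300.4444 / 597.3333 = -0.503

-0.503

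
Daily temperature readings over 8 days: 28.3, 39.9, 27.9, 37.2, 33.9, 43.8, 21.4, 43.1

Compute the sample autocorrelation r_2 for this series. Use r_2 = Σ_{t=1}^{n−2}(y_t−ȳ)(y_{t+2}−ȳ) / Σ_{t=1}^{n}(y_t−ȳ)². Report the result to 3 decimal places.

Mean ȳ = (28.3 + 39.9 + 27.9 + 37.2 + 33.9 + 43.8 + 21.4 + 43.1)/8 = 34.4375
Σ(y_t−ȳ)(y_{t+2}−ȳ) = (40.1239) + (15.0902) + (3.5139) + (25.8639) + (7.0077) + (81.1027) = 172.7022
Denominator Σ(y_t−ȳ)² = 450.8388
r_2 = 172.7022 / 450.8388 = 0.383

0.383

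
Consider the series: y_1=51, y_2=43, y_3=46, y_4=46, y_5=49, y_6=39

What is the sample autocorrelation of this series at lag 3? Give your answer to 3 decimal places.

-0.102

Mean ȳ = (51 + 43 + 46 + 46 + 49 + 39)/6 = 45.6667
Deviations from mean: 5.3333, -2.6667, 0.3333, 0.3333, 3.3333, -6.6667
Σ(y_t−ȳ)(y_{t+3}−ȳ) = (1.7778) + (-8.8889) + (-2.2222) = -9.3333
Denominator Σ(y_t−ȳ)² = 91.3333
r_3 = -9.3333 / 91.3333 = -0.102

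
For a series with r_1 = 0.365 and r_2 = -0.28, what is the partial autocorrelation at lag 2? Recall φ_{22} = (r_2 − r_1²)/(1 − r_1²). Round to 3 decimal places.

φ_{22} = (r_2 − r_1²) / (1 − r_1²)
r_1² = (0.365)² = 0.133225
Numerator = -0.28 − 0.1332 = -0.4132; denominator = 1 − 0.1332 = 0.8668
φ_{22} = -0.4132 / 0.8668 = -0.477

-0.477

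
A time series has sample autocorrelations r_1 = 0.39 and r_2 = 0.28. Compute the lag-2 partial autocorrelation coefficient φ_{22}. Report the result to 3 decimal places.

φ_{22} = (r_2 − r_1²) / (1 − r_1²)
r_1² = (0.39)² = 0.1521
Numerator = 0.28 − 0.1521 = 0.1279; denominator = 1 − 0.1521 = 0.8479
φ_{22} = 0.1279 / 0.8479 = 0.151

0.151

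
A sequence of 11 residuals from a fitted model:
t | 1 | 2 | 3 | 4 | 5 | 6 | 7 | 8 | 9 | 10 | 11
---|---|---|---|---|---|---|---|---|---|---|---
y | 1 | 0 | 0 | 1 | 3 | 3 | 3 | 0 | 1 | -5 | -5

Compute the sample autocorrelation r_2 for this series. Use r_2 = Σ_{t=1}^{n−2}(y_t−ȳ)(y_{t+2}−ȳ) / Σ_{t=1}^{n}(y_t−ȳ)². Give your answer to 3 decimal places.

0.100

Mean ȳ = (1 + 0 + 0 + 1 + 3 + 3 + 3 + 0 + 1 − 5 − 5)/11 = 0.1818
Numerator Σ_{t=1}^{9}(y_t−ȳ)(y_{t+2}−ȳ) = 7.9339
Denominator Σ(y_t−ȳ)² = 79.6364
r_2 = 7.9339 / 79.6364 = 0.100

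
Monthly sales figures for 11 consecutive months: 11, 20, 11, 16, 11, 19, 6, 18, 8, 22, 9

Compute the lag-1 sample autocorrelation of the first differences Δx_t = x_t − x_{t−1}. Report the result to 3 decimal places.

-0.847

First differences Δx: 9, -9, 5, -5, 8, -13, 12, -10, 14, -13
Mean of differences = -0.2000
Numerator Σ(Δx_t−Δx̄)(Δx_{t+1}−Δx̄) = -892.6400
Denominator Σ(Δx_t−Δx̄)² = 1053.6000
r_1(Δx) = -892.6400 / 1053.6000 = -0.847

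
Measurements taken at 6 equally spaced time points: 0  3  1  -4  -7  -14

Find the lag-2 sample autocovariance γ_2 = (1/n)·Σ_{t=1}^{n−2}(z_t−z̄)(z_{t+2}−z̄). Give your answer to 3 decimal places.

Mean z̄ = (0 + 3 + 1 − 4 − 7 − 14)/6 = -3.5000
Deviations: 3.5000, 6.5000, 4.5000, -0.5000, -3.5000, -10.5000
Σ_{t=1}^{4}(z_t−z̄)(z_{t+2}−z̄) = 2.0000
γ_2 = 2.0000 / 6 = 0.333

0.333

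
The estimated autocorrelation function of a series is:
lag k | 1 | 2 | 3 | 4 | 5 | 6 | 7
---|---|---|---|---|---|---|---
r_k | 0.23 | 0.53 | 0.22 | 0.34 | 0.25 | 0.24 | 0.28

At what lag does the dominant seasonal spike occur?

2

The largest autocorrelation is r_2 = 0.53, with a weaker echo at lag 4 (0.34); the remaining lags stay at or below 0.28.
The dominant spike at lag 2 indicates a seasonal period of 2.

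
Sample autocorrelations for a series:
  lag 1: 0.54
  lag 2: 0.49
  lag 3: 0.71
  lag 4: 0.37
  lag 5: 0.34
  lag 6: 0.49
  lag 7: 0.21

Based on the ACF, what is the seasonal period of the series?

The largest autocorrelation is r_3 = 0.71; the remaining lags stay at or below 0.54. The elevated value at lag 1 (0.54), dropping to 0.49 at lag 2, reflects decaying short-term dependence rather than seasonality.
The dominant spike at lag 3 indicates a seasonal period of 3.

3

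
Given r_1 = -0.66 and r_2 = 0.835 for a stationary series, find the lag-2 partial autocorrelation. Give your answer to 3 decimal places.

0.708

φ_{22} = (r_2 − r_1²) / (1 − r_1²)
r_1² = (-0.66)² = 0.4356
Numerator = 0.835 − 0.4356 = 0.3994; denominator = 1 − 0.4356 = 0.5644
φ_{22} = 0.3994 / 0.5644 = 0.708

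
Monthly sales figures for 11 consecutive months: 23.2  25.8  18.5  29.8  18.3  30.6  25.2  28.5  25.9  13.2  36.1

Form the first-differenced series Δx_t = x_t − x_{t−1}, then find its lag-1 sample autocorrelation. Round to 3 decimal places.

First differences Δx: 2.6, -7.3, 11.3, -11.5, 12.3, -5.4, 3.3, -2.6, -12.7, 22.9
Mean of differences = 1.2900
Numerator Σ(Δx_t−Δx̄)(Δx_{t+1}−Δx̄) = -708.9101
Denominator Σ(Δx_t−Δx̄)² = 1187.1490
r_1(Δx) = -708.9101 / 1187.1490 = -0.597

-0.597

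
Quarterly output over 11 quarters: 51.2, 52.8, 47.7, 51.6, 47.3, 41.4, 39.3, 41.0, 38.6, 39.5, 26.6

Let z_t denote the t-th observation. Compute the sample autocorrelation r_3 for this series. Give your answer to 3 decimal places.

0.193

Mean z̄ = (51.2 + 52.8 + 47.7 + 51.6 + 47.3 + 41.4 + 39.3 + 41.0 + 38.6 + 39.5 + 26.6)/11 = 43.3636
Numerator Σ_{t=1}^{8}(z_t−z̄)(z_{t+3}−z̄) = 115.0769
Denominator Σ(z_t−z̄)² = 597.1855
r_3 = 115.0769 / 597.1855 = 0.193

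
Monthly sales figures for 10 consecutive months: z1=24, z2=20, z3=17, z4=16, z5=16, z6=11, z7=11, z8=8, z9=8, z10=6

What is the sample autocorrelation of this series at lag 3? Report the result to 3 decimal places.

Mean z̄ = (24 + 20 + 17 + 16 + 16 + 11 + 11 + 8 + 8 + 6)/10 = 13.7000
Σ(z_t−z̄)(z_{t+3}−z̄) = (23.6900) + (14.4900) + (-8.9100) + (-6.2100) + (-13.1100) + (15.3900) + (20.7900) = 46.1300
Denominator Σ(z_t−z̄)² = 306.1000
r_3 = 46.1300 / 306.1000 = 0.151

0.151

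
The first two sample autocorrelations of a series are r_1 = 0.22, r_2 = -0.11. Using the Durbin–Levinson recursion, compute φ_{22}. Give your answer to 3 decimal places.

-0.166

φ_{22} = (r_2 − r_1²) / (1 − r_1²)
r_1² = (0.22)² = 0.0484
Numerator = -0.11 − 0.0484 = -0.1584; denominator = 1 − 0.0484 = 0.9516
φ_{22} = -0.1584 / 0.9516 = -0.166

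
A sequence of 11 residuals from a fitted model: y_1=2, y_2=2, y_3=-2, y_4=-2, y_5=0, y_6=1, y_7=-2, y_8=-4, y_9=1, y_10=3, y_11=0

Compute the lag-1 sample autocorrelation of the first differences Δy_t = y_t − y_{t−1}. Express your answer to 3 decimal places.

-0.012

First differences Δy: 0, -4, 0, 2, 1, -3, -2, 5, 2, -3
Mean of differences = -0.2000
Numerator Σ(Δy_t−Δȳ)(Δy_{t+1}−Δȳ) = -0.8400
Denominator Σ(Δy_t−Δȳ)² = 71.6000
r_1(Δy) = -0.8400 / 71.6000 = -0.012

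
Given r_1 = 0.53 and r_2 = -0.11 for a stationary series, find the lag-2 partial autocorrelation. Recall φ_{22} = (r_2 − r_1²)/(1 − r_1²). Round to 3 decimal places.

φ_{22} = (r_2 − r_1²) / (1 − r_1²)
r_1² = (0.53)² = 0.2809
Numerator = -0.11 − 0.2809 = -0.3909; denominator = 1 − 0.2809 = 0.7191
φ_{22} = -0.3909 / 0.7191 = -0.544

-0.544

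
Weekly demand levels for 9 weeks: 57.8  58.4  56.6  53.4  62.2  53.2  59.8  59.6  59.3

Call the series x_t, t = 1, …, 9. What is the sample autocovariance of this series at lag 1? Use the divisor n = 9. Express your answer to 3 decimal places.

Mean x̄ = (57.8 + 58.4 + 56.6 + 53.4 + 62.2 + 53.2 + 59.8 + 59.6 + 59.3)/9 = 57.8111
Σ_{t=1}^{8}(x_t−x̄)(x_{t+1}−x̄) = -37.9246
γ_1 = -37.9246 / 9 = -4.214

-4.214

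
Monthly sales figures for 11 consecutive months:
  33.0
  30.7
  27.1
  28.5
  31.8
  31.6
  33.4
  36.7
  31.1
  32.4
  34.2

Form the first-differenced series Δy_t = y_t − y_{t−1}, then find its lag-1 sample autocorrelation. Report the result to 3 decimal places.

-0.133

First differences Δy: -2.3, -3.6, 1.4, 3.3, -0.2, 1.8, 3.3, -5.6, 1.3, 1.8
Mean of differences = 0.1200
Numerator Σ(Δy_t−Δȳ)(Δy_{t+1}−Δȳ) = -10.8584
Denominator Σ(Δy_t−Δȳ)² = 81.4160
r_1(Δy) = -10.8584 / 81.4160 = -0.133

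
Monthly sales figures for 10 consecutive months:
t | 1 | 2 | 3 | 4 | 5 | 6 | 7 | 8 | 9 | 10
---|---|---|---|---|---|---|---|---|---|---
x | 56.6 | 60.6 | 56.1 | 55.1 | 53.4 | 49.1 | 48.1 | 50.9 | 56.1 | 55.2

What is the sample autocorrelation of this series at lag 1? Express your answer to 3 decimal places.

0.607

Mean x̄ = (56.6 + 60.6 + 56.1 + 55.1 + 53.4 + 49.1 + 48.1 + 50.9 + 56.1 + 55.2)/10 = 54.1200
Numerator Σ_{t=1}^{9}(x_t−x̄)(x_{t+1}−x̄) = 79.1176
Denominator Σ(x_t−x̄)² = 130.4360
r_1 = 79.1176 / 130.4360 = 0.607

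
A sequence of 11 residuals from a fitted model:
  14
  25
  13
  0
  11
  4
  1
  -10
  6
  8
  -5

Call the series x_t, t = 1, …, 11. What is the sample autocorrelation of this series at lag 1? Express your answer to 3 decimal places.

0.286

Mean x̄ = (14 + 25 + 13 + 0 + 11 + 4 + 1 − 10 + 6 + 8 − 5)/11 = 6.0909
Numerator Σ_{t=1}^{10}(x_t−x̄)(x_{t+1}−x̄) = 270.6281
Denominator Σ(x_t−x̄)² = 944.9091
r_1 = 270.6281 / 944.9091 = 0.286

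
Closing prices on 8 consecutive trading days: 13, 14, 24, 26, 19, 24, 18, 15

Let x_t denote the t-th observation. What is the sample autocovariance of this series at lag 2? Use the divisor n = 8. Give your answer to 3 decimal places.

Mean x̄ = (13 + 14 + 24 + 26 + 19 + 24 + 18 + 15)/8 = 19.1250
Σ_{t=1}^{6}(x_t−x̄)(x_{t+2}−x̄) = -52.1563
γ_2 = -52.1563 / 8 = -6.520

-6.520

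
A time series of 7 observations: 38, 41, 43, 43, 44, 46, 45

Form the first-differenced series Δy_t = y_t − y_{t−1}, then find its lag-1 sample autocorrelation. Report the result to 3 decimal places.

First differences Δy: 3, 2, 0, 1, 2, -1
Mean of differences = 1.1667
Numerator Σ(Δy_t−Δȳ)(Δy_{t+1}−Δȳ) = -1.1944
Denominator Σ(Δy_t−Δȳ)² = 10.8333
r_1(Δy) = -1.1944 / 10.8333 = -0.110

-0.110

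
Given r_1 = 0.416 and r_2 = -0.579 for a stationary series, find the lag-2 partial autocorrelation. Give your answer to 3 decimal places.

-0.909

φ_{22} = (r_2 − r_1²) / (1 − r_1²)
r_1² = (0.416)² = 0.173056
Numerator = -0.579 − 0.1731 = -0.7521; denominator = 1 − 0.1731 = 0.8269
φ_{22} = -0.7521 / 0.8269 = -0.909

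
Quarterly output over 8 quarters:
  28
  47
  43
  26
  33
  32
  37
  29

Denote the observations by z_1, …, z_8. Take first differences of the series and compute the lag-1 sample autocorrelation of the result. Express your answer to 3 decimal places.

First differences Δz: 19, -4, -17, 7, -1, 5, -8
Mean of differences = 0.1429
Numerator Σ(Δz_t−Δz̄)(Δz_{t+1}−Δz̄) = -177.5918
Denominator Σ(Δz_t−Δz̄)² = 804.8571
r_1(Δz) = -177.5918 / 804.8571 = -0.221

-0.221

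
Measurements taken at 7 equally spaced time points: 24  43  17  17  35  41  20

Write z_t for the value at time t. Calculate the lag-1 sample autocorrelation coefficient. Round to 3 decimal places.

Mean z̄ = (24 + 43 + 17 + 17 + 35 + 41 + 20)/7 = 28.1429
Numerator Σ_{t=1}^{6}(z_t−z̄)(z_{t+1}−z̄) = -195.8776
Denominator Σ(z_t−z̄)² = 764.8571
r_1 = -195.8776 / 764.8571 = -0.256

-0.256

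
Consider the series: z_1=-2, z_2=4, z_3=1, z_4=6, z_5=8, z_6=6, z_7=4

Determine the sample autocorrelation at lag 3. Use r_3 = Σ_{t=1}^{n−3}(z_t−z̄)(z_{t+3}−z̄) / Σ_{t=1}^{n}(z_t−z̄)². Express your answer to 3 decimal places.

-0.258

Mean z̄ = (-2 + 4 + 1 + 6 + 8 + 6 + 4)/7 = 3.8571
Σ(z_t−z̄)(z_{t+3}−z̄) = (-12.5510) + (0.5918) + (-6.1224) + (0.3061) = -17.7755
Denominator Σ(z_t−z̄)² = 68.8571
r_3 = -17.7755 / 68.8571 = -0.258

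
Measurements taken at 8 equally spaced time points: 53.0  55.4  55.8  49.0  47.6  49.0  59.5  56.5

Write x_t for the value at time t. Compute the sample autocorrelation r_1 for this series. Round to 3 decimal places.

Mean x̄ = (53.0 + 55.4 + 55.8 + 49.0 + 47.6 + 49.0 + 59.5 + 56.5)/8 = 53.2250
Deviations from mean: -0.2250, 2.1750, 2.5750, -4.2250, -5.6250, -4.2250, 6.2750, 3.2750
Σ(x_t−x̄)(x_{t+1}−x̄) = (-0.4894) + (5.6006) + (-10.8794) + (23.7656) + (23.7656) + (-26.5119) + (20.5506) = 35.8019
Denominator Σ(x_t−x̄)² = 128.8550
r_1 = 35.8019 / 128.8550 = 0.278

0.278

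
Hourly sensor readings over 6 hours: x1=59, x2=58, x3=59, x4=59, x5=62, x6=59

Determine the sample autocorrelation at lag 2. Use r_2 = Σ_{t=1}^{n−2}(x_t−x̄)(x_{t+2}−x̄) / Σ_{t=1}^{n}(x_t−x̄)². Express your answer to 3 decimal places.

Mean x̄ = (59 + 58 + 59 + 59 + 62 + 59)/6 = 59.3333
Σ(x_t−x̄)(x_{t+2}−x̄) = (0.1111) + (0.4444) + (-0.8889) + (0.1111) = -0.2222
Denominator Σ(x_t−x̄)² = 9.3333
r_2 = -0.2222 / 9.3333 = -0.024

-0.024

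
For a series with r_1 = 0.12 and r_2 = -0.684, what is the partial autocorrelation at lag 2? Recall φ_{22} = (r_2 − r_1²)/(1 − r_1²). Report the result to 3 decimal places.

-0.709

φ_{22} = (r_2 − r_1²) / (1 − r_1²)
r_1² = (0.12)² = 0.0144
Numerator = -0.684 − 0.0144 = -0.6984; denominator = 1 − 0.0144 = 0.9856
φ_{22} = -0.6984 / 0.9856 = -0.709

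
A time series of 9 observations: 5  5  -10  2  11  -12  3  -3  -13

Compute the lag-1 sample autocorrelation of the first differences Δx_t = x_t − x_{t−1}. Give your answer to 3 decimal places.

-0.521

First differences Δx: 0, -15, 12, 9, -23, 15, -6, -10
Mean of differences = -2.2500
Numerator Σ(Δx_t−Δx̄)(Δx_{t+1}−Δx̄) = -677.0625
Denominator Σ(Δx_t−Δx̄)² = 1299.5000
r_1(Δx) = -677.0625 / 1299.5000 = -0.521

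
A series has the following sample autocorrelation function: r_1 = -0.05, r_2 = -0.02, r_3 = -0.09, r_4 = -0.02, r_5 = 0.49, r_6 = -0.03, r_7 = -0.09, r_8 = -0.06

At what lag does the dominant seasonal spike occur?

5

The largest autocorrelation is r_5 = 0.49; the remaining lags stay at or below -0.02.
The dominant spike at lag 5 indicates a seasonal period of 5.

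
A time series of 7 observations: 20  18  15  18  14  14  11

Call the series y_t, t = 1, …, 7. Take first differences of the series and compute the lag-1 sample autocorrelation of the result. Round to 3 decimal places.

-0.694

First differences Δy: -2, -3, 3, -4, 0, -3
Mean of differences = -1.5000
Numerator Σ(Δy_t−Δȳ)(Δy_{t+1}−Δȳ) = -23.2500
Denominator Σ(Δy_t−Δȳ)² = 33.5000
r_1(Δy) = -23.2500 / 33.5000 = -0.694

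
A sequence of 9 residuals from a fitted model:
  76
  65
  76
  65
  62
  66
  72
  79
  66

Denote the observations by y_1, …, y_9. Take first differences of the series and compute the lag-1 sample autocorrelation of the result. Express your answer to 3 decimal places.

First differences Δy: -11, 11, -11, -3, 4, 6, 7, -13
Mean of differences = -1.2500
Numerator Σ(Δy_t−Δȳ)(Δy_{t+1}−Δȳ) = -230.0625
Denominator Σ(Δy_t−Δȳ)² = 629.5000
r_1(Δy) = -230.0625 / 629.5000 = -0.365

-0.365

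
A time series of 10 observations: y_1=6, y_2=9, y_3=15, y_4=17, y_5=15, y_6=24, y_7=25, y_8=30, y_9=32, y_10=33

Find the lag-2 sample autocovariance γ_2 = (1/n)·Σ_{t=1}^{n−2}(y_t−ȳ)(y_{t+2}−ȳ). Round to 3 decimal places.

31.668

Mean ȳ = (6 + 9 + 15 + 17 + 15 + 24 + 25 + 30 + 32 + 33)/10 = 20.6000
Σ_{t=1}^{8}(y_t−ȳ)(y_{t+2}−ȳ) = 316.6800
γ_2 = 316.6800 / 10 = 31.668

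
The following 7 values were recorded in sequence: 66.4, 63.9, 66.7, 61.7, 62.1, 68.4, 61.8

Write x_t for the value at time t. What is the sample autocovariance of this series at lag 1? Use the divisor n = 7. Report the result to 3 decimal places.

-3.111

Mean x̄ = (66.4 + 63.9 + 66.7 + 61.7 + 62.1 + 68.4 + 61.8)/7 = 64.4286
Deviations: 1.9714, -0.5286, 2.2714, -2.7286, -2.3286, 3.9714, -2.6286
Σ_{t=1}^{6}(x_t−x̄)(x_{t+1}−x̄) = -21.7737
γ_1 = -21.7737 / 7 = -3.111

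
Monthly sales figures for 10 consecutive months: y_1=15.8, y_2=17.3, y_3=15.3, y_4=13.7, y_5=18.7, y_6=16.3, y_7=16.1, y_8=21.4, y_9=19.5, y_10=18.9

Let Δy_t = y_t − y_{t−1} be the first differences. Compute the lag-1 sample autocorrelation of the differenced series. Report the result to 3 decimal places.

-0.428

First differences Δy: 1.5, -2.0, -1.6, 5.0, -2.4, -0.2, 5.3, -1.9, -0.6
Mean of differences = 0.3444
Numerator Σ(Δy_t−Δȳ)(Δy_{t+1}−Δȳ) = -30.1864
Denominator Σ(Δy_t−Δȳ)² = 70.6022
r_1(Δy) = -30.1864 / 70.6022 = -0.428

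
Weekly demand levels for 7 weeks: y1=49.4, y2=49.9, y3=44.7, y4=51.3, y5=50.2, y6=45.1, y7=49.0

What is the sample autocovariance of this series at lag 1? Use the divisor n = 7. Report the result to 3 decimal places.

Mean ȳ = (49.4 + 49.9 + 44.7 + 51.3 + 50.2 + 45.1 + 49.0)/7 = 48.5143
Σ_{t=1}^{6}(y_t−ȳ)(y_{t+1}−ȳ) = -17.4016
γ_1 = -17.4016 / 7 = -2.486

-2.486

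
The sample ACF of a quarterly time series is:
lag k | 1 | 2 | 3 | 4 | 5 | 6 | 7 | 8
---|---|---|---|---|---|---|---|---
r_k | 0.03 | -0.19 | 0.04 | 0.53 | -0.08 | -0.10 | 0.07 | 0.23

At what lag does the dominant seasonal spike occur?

4

The largest autocorrelation is r_4 = 0.53, with a weaker echo at lag 8 (0.23); the remaining lags stay at or below 0.07.
The dominant spike at lag 4 indicates a seasonal period of 4.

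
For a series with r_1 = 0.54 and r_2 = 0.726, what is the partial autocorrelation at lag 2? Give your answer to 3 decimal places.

φ_{22} = (r_2 − r_1²) / (1 − r_1²)
r_1² = (0.54)² = 0.2916
Numerator = 0.726 − 0.2916 = 0.4344; denominator = 1 − 0.2916 = 0.7084
φ_{22} = 0.4344 / 0.7084 = 0.613

0.613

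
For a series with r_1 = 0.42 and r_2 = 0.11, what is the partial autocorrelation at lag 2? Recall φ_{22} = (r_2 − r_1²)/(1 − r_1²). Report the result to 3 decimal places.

φ_{22} = (r_2 − r_1²) / (1 − r_1²)
r_1² = (0.42)² = 0.1764
Numerator = 0.11 − 0.1764 = -0.0664; denominator = 1 − 0.1764 = 0.8236
φ_{22} = -0.0664 / 0.8236 = -0.081

-0.081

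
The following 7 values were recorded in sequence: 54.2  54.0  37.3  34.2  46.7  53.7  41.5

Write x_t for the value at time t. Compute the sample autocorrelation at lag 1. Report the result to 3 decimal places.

0.143

Mean x̄ = (54.2 + 54.0 + 37.3 + 34.2 + 46.7 + 53.7 + 41.5)/7 = 45.9429
Σ(x_t−x̄)(x_{t+1}−x̄) = (66.5290) + (-69.6367) + (101.4918) + (-8.8910) + (5.8733) + (-34.4639) = 60.9024
Denominator Σ(x_t−x̄)² = 426.1771
r_1 = 60.9024 / 426.1771 = 0.143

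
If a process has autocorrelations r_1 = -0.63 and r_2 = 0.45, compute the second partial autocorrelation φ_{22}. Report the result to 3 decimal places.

φ_{22} = (r_2 − r_1²) / (1 − r_1²)
r_1² = (-0.63)² = 0.3969
Numerator = 0.45 − 0.3969 = 0.0531; denominator = 1 − 0.3969 = 0.6031
φ_{22} = 0.0531 / 0.6031 = 0.088

0.088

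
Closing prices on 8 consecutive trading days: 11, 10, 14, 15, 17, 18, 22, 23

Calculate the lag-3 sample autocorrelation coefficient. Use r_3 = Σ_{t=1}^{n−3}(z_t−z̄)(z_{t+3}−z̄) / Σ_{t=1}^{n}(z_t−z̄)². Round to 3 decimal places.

Mean z̄ = (11 + 10 + 14 + 15 + 17 + 18 + 22 + 23)/8 = 16.2500
Σ(z_t−z̄)(z_{t+3}−z̄) = (6.5625) + (-4.6875) + (-3.9375) + (-7.1875) + (5.0625) = -4.1875
Denominator Σ(z_t−z̄)² = 155.5000
r_3 = -4.1875 / 155.5000 = -0.027

-0.027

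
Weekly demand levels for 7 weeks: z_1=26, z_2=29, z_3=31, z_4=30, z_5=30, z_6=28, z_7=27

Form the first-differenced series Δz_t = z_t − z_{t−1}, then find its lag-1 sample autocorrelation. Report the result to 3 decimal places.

First differences Δz: 3, 2, -1, 0, -2, -1
Mean of differences = 0.1667
Numerator Σ(Δz_t−Δz̄)(Δz_{t+1}−Δz̄) = 6.1389
Denominator Σ(Δz_t−Δz̄)² = 18.8333
r_1(Δz) = 6.1389 / 18.8333 = 0.326

0.326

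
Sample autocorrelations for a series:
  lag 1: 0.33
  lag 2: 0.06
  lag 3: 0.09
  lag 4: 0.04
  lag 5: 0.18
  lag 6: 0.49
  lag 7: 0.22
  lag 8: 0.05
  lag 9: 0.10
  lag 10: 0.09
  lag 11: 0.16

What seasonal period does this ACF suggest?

The largest autocorrelation is r_6 = 0.49; the remaining lags stay at or below 0.33. The elevated value at lag 1 (0.33), dropping to 0.06 at lag 2, reflects decaying short-term dependence rather than seasonality.
The dominant spike at lag 6 indicates a seasonal period of 6.

6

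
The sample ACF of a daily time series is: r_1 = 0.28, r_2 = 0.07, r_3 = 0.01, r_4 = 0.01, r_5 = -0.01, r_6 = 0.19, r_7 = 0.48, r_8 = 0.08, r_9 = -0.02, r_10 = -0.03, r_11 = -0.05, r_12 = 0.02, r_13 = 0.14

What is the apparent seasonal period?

7

The largest autocorrelation is r_7 = 0.48; the remaining lags stay at or below 0.28. The elevated value at lag 1 (0.28), dropping to 0.07 at lag 2, reflects decaying short-term dependence rather than seasonality.
The dominant spike at lag 7 indicates a seasonal period of 7.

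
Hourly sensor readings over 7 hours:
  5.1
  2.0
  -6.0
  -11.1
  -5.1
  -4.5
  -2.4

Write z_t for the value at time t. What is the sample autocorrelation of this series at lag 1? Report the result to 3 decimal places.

0.393

Mean z̄ = (5.1 + 2.0 − 6.0 − 11.1 − 5.1 − 4.5 − 2.4)/7 = -3.1429
Deviations from mean: 8.2429, 5.1429, -2.8571, -7.9571, -1.9571, -1.3571, 0.7429
Σ(z_t−z̄)(z_{t+1}−z̄) = (42.3918) + (-14.6939) + (22.7347) + (15.5733) + (2.6561) + (-1.0082) = 67.6539
Denominator Σ(z_t−z̄)² = 172.0971
r_1 = 67.6539 / 172.0971 = 0.393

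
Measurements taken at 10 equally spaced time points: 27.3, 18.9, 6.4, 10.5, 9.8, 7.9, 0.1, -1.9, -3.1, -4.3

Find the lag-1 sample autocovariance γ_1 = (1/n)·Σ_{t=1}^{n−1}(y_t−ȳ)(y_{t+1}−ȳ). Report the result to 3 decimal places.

Mean ȳ = (27.3 + 18.9 + 6.4 + 10.5 + 9.8 + 7.9 + 0.1 − 1.9 − 3.1 − 4.3)/10 = 7.1600
Σ_{t=1}^{9}(y_t−ȳ)(y_{t+1}−ȳ) = 505.0284
γ_1 = 505.0284 / 10 = 50.503

50.503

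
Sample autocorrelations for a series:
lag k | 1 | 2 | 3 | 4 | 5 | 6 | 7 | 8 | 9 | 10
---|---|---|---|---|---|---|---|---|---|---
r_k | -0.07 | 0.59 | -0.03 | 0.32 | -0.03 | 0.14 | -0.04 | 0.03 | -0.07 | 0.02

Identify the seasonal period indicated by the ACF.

2

The largest autocorrelation is r_2 = 0.59, with a weaker echo at lag 4 (0.32); the remaining lags stay at or below 0.14.
The dominant spike at lag 2 indicates a seasonal period of 2.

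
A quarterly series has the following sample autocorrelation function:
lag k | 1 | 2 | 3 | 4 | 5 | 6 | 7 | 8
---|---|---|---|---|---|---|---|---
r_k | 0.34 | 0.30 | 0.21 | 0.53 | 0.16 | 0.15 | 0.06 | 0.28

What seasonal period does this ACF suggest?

4

The largest autocorrelation is r_4 = 0.53; the remaining lags stay at or below 0.34. The elevated value at lag 1 (0.34), dropping to 0.30 at lag 2, reflects decaying short-term dependence rather than seasonality.
The dominant spike at lag 4 indicates a seasonal period of 4.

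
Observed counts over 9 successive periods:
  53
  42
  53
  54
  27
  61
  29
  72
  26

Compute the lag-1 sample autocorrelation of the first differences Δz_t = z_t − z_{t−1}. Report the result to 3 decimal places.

-0.770

First differences Δz: -11, 11, 1, -27, 34, -32, 43, -46
Mean of differences = -3.3750
Numerator Σ(Δz_t−Δz̄)(Δz_{t+1}−Δz̄) = -5407.1406
Denominator Σ(Δz_t−Δz̄)² = 7025.8750
r_1(Δz) = -5407.1406 / 7025.8750 = -0.770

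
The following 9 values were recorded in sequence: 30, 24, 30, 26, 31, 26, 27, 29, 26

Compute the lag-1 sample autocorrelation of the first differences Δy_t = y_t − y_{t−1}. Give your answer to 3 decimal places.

-0.745

First differences Δy: -6, 6, -4, 5, -5, 1, 2, -3
Mean of differences = -0.5000
Numerator Σ(Δy_t−Δȳ)(Δy_{t+1}−Δȳ) = -111.7500
Denominator Σ(Δy_t−Δȳ)² = 150.0000
r_1(Δy) = -111.7500 / 150.0000 = -0.745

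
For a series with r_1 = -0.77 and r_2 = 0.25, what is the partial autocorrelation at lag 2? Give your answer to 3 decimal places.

-0.842

φ_{22} = (r_2 − r_1²) / (1 − r_1²)
r_1² = (-0.77)² = 0.5929
Numerator = 0.25 − 0.5929 = -0.3429; denominator = 1 − 0.5929 = 0.4071
φ_{22} = -0.3429 / 0.4071 = -0.842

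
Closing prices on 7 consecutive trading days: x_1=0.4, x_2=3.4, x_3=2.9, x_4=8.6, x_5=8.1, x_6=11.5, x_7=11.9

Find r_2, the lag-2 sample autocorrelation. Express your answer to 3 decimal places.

0.238

Mean x̄ = (0.4 + 3.4 + 2.9 + 8.6 + 8.1 + 11.5 + 11.9)/7 = 6.6857
Deviations from mean: -6.2857, -3.2857, -3.7857, 1.9143, 1.4143, 4.8143, 5.2143
Σ(x_t−x̄)(x_{t+2}−x̄) = (23.7959) + (-6.2898) + (-5.3541) + (9.2159) + (7.3745) = 28.7424
Denominator Σ(x_t−x̄)² = 120.6686
r_2 = 28.7424 / 120.6686 = 0.238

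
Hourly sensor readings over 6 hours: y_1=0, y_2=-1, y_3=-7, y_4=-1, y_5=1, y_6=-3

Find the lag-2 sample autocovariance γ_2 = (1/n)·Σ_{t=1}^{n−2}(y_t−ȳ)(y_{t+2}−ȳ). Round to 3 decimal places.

-4.065

Mean ȳ = (0 − 1 − 7 − 1 + 1 − 3)/6 = -1.8333
Deviations: 1.8333, 0.8333, -5.1667, 0.8333, 2.8333, -1.1667
Σ_{t=1}^{4}(y_t−ȳ)(y_{t+2}−ȳ) = -24.3889
γ_2 = -24.3889 / 6 = -4.065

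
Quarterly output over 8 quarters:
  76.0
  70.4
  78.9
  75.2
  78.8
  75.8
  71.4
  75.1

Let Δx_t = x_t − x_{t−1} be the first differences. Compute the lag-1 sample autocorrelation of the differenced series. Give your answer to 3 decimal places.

-0.616

First differences Δx: -5.6, 8.5, -3.7, 3.6, -3.0, -4.4, 3.7
Mean of differences = -0.1286
Numerator Σ(Δx_t−Δx̄)(Δx_{t+1}−Δx̄) = -106.1380
Denominator Σ(Δx_t−Δx̄)² = 172.1943
r_1(Δx) = -106.1380 / 172.1943 = -0.616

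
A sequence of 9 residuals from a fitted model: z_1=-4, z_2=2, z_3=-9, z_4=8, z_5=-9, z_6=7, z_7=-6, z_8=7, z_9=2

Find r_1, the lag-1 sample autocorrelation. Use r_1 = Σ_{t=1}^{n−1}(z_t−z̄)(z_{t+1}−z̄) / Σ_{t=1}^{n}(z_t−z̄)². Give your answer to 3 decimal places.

-0.790

Mean z̄ = (-4 + 2 − 9 + 8 − 9 + 7 − 6 + 7 + 2)/9 = -0.2222
Numerator Σ_{t=1}^{8}(z_t−z̄)(z_{t+1}−z̄) = -303.0494
Denominator Σ(z_t−z̄)² = 383.5556
r_1 = -303.0494 / 383.5556 = -0.790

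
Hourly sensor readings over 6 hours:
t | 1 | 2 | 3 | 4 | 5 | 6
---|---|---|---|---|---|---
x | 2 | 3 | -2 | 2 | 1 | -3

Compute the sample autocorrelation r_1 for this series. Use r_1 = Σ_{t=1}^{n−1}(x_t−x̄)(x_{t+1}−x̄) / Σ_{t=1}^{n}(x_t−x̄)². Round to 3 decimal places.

Mean x̄ = (2 + 3 − 2 + 2 + 1 − 3)/6 = 0.5000
Deviations from mean: 1.5000, 2.5000, -2.5000, 1.5000, 0.5000, -3.5000
Σ(x_t−x̄)(x_{t+1}−x̄) = (3.7500) + (-6.2500) + (-3.7500) + (0.7500) + (-1.7500) = -7.2500
Denominator Σ(x_t−x̄)² = 29.5000
r_1 = -7.2500 / 29.5000 = -0.246

-0.246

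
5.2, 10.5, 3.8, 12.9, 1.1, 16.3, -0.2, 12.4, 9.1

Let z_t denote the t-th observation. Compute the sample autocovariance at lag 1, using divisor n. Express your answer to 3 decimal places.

Mean z̄ = (5.2 + 10.5 + 3.8 + 12.9 + 1.1 + 16.3 − 0.2 + 12.4 + 9.1)/9 = 7.9000
Σ_{t=1}^{8}(z_t−z̄)(z_{t+1}−z̄) = -228.3900
γ_1 = -228.3900 / 9 = -25.377

-25.377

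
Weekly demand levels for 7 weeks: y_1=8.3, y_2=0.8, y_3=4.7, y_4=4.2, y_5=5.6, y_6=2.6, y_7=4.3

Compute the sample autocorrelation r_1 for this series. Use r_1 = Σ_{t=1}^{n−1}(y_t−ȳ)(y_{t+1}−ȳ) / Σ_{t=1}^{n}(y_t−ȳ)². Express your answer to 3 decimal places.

Mean ȳ = (8.3 + 0.8 + 4.7 + 4.2 + 5.6 + 2.6 + 4.3)/7 = 4.3571
Deviations from mean: 3.9429, -3.5571, 0.3429, -0.1571, 1.2429, -1.7571, -0.0571
Σ(y_t−ȳ)(y_{t+1}−ȳ) = (-14.0253) + (-1.2196) + (-0.0539) + (-0.1953) + (-2.1839) + (0.1004) = -17.5776
Denominator Σ(y_t−ȳ)² = 32.9771
r_1 = -17.5776 / 32.9771 = -0.533

-0.533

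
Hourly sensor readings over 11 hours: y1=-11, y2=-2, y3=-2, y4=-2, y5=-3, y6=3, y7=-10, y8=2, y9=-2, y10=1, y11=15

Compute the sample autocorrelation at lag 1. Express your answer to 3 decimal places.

-0.063

Mean ȳ = (-11 − 2 − 2 − 2 − 3 + 3 − 10 + 2 − 2 + 1 + 15)/11 = -1.0000
Numerator Σ_{t=1}^{10}(y_t−ȳ)(y_{t+1}−ȳ) = -30.0000
Denominator Σ(y_t−ȳ)² = 474.0000
r_1 = -30.0000 / 474.0000 = -0.063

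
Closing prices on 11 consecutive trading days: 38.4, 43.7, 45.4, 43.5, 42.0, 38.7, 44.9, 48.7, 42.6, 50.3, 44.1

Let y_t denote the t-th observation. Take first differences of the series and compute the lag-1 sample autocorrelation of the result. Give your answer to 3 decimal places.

-0.453

First differences Δy: 5.3, 1.7, -1.9, -1.5, -3.3, 6.2, 3.8, -6.1, 7.7, -6.2
Mean of differences = 0.5700
Numerator Σ(Δy_t−Δȳ)(Δy_{t+1}−Δȳ) = -105.2969
Denominator Σ(Δy_t−Δȳ)² = 232.3010
r_1(Δy) = -105.2969 / 232.3010 = -0.453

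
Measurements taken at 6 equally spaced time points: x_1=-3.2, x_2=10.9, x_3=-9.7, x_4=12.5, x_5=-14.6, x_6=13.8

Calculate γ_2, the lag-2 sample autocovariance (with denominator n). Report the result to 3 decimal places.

78.609

Mean x̄ = (-3.2 + 10.9 − 9.7 + 12.5 − 14.6 + 13.8)/6 = 1.6167
Deviations: -4.8167, 9.2833, -11.3167, 10.8833, -16.2167, 12.1833
Σ_{t=1}^{4}(x_t−x̄)(x_{t+2}−x̄) = 471.6561
γ_2 = 471.6561 / 6 = 78.609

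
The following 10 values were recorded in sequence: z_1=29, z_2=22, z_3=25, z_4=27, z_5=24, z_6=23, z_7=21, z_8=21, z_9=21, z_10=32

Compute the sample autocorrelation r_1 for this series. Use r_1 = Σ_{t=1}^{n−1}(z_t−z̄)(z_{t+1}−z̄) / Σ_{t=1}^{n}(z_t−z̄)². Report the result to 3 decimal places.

Mean z̄ = (29 + 22 + 25 + 27 + 24 + 23 + 21 + 21 + 21 + 32)/10 = 24.5000
Numerator Σ_{t=1}^{9}(z_t−z̄)(z_{t+1}−z̄) = -8.2500
Denominator Σ(z_t−z̄)² = 128.5000
r_1 = -8.2500 / 128.5000 = -0.064

-0.064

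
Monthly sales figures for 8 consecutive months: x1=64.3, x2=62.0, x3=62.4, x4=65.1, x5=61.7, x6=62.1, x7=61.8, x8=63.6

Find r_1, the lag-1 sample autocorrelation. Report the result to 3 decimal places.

-0.304

Mean x̄ = (64.3 + 62.0 + 62.4 + 65.1 + 61.7 + 62.1 + 61.8 + 63.6)/8 = 62.8750
Deviations from mean: 1.4250, -0.8750, -0.4750, 2.2250, -1.1750, -0.7750, -1.0750, 0.7250
Numerator Σ_{t=1}^{7}(x_t−x̄)(x_{t+1}−x̄) = -3.5381
Denominator Σ(x_t−x̄)² = 11.6350
r_1 = -3.5381 / 11.6350 = -0.304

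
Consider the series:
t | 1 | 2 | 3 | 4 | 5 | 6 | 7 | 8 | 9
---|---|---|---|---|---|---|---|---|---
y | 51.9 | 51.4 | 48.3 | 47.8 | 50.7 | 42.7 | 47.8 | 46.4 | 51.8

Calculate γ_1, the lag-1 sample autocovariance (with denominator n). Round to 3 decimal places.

-0.580

Mean ȳ = (51.9 + 51.4 + 48.3 + 47.8 + 50.7 + 42.7 + 47.8 + 46.4 + 51.8)/9 = 48.7556
Σ_{t=1}^{8}(y_t−ȳ)(y_{t+1}−ȳ) = -5.2209
γ_1 = -5.2209 / 9 = -0.580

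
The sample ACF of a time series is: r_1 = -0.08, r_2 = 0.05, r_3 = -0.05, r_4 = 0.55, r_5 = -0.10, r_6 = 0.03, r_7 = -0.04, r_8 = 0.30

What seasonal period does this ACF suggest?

The largest autocorrelation is r_4 = 0.55, with a weaker echo at lag 8 (0.30); the remaining lags stay at or below 0.05.
The dominant spike at lag 4 indicates a seasonal period of 4.

4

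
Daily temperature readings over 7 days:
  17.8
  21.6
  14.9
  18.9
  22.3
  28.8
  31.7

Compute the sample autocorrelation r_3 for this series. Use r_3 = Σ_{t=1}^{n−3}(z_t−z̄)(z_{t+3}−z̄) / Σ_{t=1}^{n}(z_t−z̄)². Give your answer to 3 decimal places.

Mean z̄ = (17.8 + 21.6 + 14.9 + 18.9 + 22.3 + 28.8 + 31.7)/7 = 22.2857
Deviations from mean: -4.4857, -0.6857, -7.3857, -3.3857, 0.0143, 6.5143, 9.4143
Σ(z_t−z̄)(z_{t+3}−z̄) = (15.1873) + (-0.0098) + (-48.1127) + (-31.8741) = -64.8092
Denominator Σ(z_t−z̄)² = 217.6686
r_3 = -64.8092 / 217.6686 = -0.298

-0.298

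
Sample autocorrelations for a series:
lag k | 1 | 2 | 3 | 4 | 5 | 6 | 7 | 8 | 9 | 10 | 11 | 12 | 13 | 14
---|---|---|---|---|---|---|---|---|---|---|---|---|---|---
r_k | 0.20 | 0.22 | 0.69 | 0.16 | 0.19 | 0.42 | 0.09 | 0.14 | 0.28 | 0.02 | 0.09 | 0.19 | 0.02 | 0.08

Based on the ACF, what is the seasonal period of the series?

The largest autocorrelation is r_3 = 0.69, with weaker echoes at lags 6 (0.42) and 9 (0.28); the remaining lags stay at or below 0.22.
The dominant spike at lag 3 indicates a seasonal period of 3.

3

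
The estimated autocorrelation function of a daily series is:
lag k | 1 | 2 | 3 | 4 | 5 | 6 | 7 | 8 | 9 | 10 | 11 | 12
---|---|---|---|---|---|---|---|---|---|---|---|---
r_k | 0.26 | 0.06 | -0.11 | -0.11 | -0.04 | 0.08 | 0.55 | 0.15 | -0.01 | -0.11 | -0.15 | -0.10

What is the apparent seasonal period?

The largest autocorrelation is r_7 = 0.55; the remaining lags stay at or below 0.26. The elevated value at lag 1 (0.26), dropping to 0.06 at lag 2, reflects decaying short-term dependence rather than seasonality.
The dominant spike at lag 7 indicates a seasonal period of 7.

7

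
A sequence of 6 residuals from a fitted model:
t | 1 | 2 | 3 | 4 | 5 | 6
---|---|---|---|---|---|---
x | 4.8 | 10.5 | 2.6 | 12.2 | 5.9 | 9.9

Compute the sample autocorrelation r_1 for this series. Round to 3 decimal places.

-0.813

Mean x̄ = (4.8 + 10.5 + 2.6 + 12.2 + 5.9 + 9.9)/6 = 7.6500
Σ(x_t−x̄)(x_{t+1}−x̄) = (-8.1225) + (-14.3925) + (-22.9775) + (-7.9625) + (-3.9375) = -57.3925
Denominator Σ(x_t−x̄)² = 70.5750
r_1 = -57.3925 / 70.5750 = -0.813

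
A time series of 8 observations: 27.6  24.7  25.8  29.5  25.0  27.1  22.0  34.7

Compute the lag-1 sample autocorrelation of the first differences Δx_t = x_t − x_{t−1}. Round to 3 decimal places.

-0.434

First differences Δx: -2.9, 1.1, 3.7, -4.5, 2.1, -5.1, 12.7
Mean of differences = 1.0143
Numerator Σ(Δx_t−Δx̄)(Δx_{t+1}−Δx̄) = -98.9902
Denominator Σ(Δx_t−Δx̄)² = 228.0686
r_1(Δx) = -98.9902 / 228.0686 = -0.434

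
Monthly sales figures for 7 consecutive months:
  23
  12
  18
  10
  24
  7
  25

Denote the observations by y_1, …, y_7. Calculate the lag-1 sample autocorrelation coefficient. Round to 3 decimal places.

Mean ȳ = (23 + 12 + 18 + 10 + 24 + 7 + 25)/7 = 17.0000
Deviations from mean: 6.0000, -5.0000, 1.0000, -7.0000, 7.0000, -10.0000, 8.0000
Σ(y_t−ȳ)(y_{t+1}−ȳ) = (-30.0000) + (-5.0000) + (-7.0000) + (-49.0000) + (-70.0000) + (-80.0000) = -241.0000
Denominator Σ(y_t−ȳ)² = 324.0000
r_1 = -241.0000 / 324.0000 = -0.744

-0.744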